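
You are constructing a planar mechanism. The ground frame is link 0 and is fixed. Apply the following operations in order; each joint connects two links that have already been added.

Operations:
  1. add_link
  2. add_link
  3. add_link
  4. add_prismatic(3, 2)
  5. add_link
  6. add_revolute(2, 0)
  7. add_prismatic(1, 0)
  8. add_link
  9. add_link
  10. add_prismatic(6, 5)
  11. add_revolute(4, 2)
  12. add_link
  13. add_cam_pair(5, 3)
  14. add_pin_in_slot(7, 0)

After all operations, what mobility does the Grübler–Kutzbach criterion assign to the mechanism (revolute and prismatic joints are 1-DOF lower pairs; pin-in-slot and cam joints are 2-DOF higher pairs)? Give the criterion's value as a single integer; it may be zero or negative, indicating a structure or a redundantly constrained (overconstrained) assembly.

L=1 J1=0 J2=0
add link → L=2 J1=0 J2=0
add link → L=3 J1=0 J2=0
add link → L=4 J1=0 J2=0
P@3,2 dof=1 J1 → L=4 J1=1 J2=0
add link → L=5 J1=1 J2=0
R@2,0 dof=1 J1 → L=5 J1=2 J2=0
P@1,0 dof=1 J1 → L=5 J1=3 J2=0
add link → L=6 J1=3 J2=0
add link → L=7 J1=3 J2=0
P@6,5 dof=1 J1 → L=7 J1=4 J2=0
R@4,2 dof=1 J1 → L=7 J1=5 J2=0
add link → L=8 J1=5 J2=0
C@5,3 dof=2 J2 → L=8 J1=5 J2=1
PS@7,0 dof=2 J2 → L=8 J1=5 J2=2
M=3(L−1)−2J1−J2=3·7−2·5−2=9

M = 9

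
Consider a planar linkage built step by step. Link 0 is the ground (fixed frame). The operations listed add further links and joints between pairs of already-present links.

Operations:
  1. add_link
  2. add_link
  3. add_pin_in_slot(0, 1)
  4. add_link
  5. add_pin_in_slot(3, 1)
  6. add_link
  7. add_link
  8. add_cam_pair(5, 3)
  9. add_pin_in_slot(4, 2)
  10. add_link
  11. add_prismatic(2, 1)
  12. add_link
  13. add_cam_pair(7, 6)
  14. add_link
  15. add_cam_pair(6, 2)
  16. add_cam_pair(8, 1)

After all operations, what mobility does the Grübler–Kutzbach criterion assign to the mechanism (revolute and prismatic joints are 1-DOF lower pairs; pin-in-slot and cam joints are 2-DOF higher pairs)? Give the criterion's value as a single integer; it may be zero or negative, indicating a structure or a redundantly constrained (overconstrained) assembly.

M = 15

ground; <1,0,0>
#1 <2,0,0>
#2 <3,0,0>
PS:0↔1 J2 <3,0,1>
#3 <4,0,1>
PS:3↔1 J2 <4,0,2>
#4 <5,0,2>
#5 <6,0,2>
C:5↔3 J2 <6,0,3>
PS:4↔2 J2 <6,0,4>
#6 <7,0,4>
P:2↔1 J1 <7,1,4>
#7 <8,1,4>
C:7↔6 J2 <8,1,5>
#8 <9,1,5>
C:6↔2 J2 <9,1,6>
C:8↔1 J2 <9,1,7>
3×8 − 2×1 − 1×7 = 15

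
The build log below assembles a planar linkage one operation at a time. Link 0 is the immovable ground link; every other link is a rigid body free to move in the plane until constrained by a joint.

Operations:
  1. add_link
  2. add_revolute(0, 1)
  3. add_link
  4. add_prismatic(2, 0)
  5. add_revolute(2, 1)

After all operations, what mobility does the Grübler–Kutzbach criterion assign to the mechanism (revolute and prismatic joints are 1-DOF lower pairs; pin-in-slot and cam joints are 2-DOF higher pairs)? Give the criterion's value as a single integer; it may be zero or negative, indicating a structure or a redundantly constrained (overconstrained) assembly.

M = 0

[1;0;0] (link 0 is ground)
L+ [2;0;0]
R(0,1)∈J1 [2;1;0]
L+ [3;1;0]
P(2,0)∈J1 [3;2;0]
R(2,1)∈J1 [3;3;0]
mobility = 6 − 6 − 0 = 0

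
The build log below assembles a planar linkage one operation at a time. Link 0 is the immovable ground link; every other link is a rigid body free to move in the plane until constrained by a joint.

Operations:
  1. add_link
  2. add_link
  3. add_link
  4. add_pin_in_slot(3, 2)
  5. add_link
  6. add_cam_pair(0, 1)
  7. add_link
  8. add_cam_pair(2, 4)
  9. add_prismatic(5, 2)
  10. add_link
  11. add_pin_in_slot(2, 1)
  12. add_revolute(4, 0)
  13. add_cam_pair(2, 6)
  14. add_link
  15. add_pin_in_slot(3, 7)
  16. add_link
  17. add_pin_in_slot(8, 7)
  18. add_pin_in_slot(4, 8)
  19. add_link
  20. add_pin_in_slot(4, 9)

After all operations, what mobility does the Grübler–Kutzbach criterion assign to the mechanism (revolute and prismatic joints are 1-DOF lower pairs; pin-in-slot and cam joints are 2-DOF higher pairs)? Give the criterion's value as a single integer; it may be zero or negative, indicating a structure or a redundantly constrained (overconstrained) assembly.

M = 14

(L,J1,J2)=(1,0,0); link0 fixed
link1: (2,0,0)
link2: (3,0,0)
link3: (4,0,0)
PS 3-2 [J2]: (4,0,1)
link4: (5,0,1)
C 0-1 [J2]: (5,0,2)
link5: (6,0,2)
C 2-4 [J2]: (6,0,3)
P 5-2 [J1]: (6,1,3)
link6: (7,1,3)
PS 2-1 [J2]: (7,1,4)
R 4-0 [J1]: (7,2,4)
C 2-6 [J2]: (7,2,5)
link7: (8,2,5)
PS 3-7 [J2]: (8,2,6)
link8: (9,2,6)
PS 8-7 [J2]: (9,2,7)
PS 4-8 [J2]: (9,2,8)
link9: (10,2,8)
PS 4-9 [J2]: (10,2,9)
Grübler: 3·9 − 2·2 − 9 = 14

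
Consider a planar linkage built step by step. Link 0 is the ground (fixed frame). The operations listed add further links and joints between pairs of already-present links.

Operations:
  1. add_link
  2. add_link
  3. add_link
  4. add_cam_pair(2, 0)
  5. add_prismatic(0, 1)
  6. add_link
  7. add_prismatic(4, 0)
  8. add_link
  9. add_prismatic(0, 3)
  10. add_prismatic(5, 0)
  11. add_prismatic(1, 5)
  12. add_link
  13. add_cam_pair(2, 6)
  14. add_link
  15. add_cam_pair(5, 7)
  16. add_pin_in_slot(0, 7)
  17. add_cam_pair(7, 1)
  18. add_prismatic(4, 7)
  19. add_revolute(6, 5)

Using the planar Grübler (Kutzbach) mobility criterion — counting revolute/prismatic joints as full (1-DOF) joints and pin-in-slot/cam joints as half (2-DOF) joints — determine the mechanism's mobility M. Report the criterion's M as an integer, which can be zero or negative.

M = 2

ground; <1,0,0>
#1 <2,0,0>
#2 <3,0,0>
#3 <4,0,0>
C:2↔0 J2 <4,0,1>
P:0↔1 J1 <4,1,1>
#4 <5,1,1>
P:4↔0 J1 <5,2,1>
#5 <6,2,1>
P:0↔3 J1 <6,3,1>
P:5↔0 J1 <6,4,1>
P:1↔5 J1 <6,5,1>
#6 <7,5,1>
C:2↔6 J2 <7,5,2>
#7 <8,5,2>
C:5↔7 J2 <8,5,3>
PS:0↔7 J2 <8,5,4>
C:7↔1 J2 <8,5,5>
P:4↔7 J1 <8,6,5>
R:6↔5 J1 <8,7,5>
3×7 − 2×7 − 1×5 = 2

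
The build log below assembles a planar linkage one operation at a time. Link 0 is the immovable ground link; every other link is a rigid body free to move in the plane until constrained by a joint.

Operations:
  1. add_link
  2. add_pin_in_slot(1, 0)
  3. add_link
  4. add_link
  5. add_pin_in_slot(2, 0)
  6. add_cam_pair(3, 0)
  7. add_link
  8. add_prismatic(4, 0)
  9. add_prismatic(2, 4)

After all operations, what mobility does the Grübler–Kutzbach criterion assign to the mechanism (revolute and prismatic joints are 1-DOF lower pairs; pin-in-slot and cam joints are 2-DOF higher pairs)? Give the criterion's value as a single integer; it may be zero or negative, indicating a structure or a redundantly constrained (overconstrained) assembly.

link 0 = ground. State L|J1|J2 = 1|0|0
+link1  2|0|0
PS(1,0) f=2→J2  2|0|1
+link2  3|0|1
+link3  4|0|1
PS(2,0) f=2→J2  4|0|2
C(3,0) f=2→J2  4|0|3
+link4  5|0|3
P(4,0) f=1→J1  5|1|3
P(2,4) f=1→J1  5|2|3
M = 3(5−1)−2·2−3 = 12−4−3 = 5

M = 5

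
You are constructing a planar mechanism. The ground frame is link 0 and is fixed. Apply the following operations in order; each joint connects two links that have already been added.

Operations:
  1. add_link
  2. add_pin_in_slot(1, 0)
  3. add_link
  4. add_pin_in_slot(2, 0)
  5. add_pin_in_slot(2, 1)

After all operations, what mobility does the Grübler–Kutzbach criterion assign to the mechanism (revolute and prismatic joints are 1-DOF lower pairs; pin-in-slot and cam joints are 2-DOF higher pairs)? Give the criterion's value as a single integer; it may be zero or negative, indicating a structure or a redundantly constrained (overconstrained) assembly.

M = 3

[1;0;0] (link 0 is ground)
L+ [2;0;0]
PS(1,0)∈J2 [2;0;1]
L+ [3;0;1]
PS(2,0)∈J2 [3;0;2]
PS(2,1)∈J2 [3;0;3]
mobility = 6 − 0 − 3 = 3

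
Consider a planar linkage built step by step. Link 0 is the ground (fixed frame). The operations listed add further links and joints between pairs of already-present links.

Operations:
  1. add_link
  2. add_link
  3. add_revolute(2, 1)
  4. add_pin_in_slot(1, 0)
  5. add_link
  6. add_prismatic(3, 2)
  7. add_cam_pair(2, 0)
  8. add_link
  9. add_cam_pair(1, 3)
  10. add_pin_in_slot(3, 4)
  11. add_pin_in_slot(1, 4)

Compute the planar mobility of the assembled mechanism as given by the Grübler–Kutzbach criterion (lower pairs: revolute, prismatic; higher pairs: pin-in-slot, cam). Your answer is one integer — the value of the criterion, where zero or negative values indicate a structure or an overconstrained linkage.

[1;0;0] (link 0 is ground)
L+ [2;0;0]
L+ [3;0;0]
R(2,1)∈J1 [3;1;0]
PS(1,0)∈J2 [3;1;1]
L+ [4;1;1]
P(3,2)∈J1 [4;2;1]
C(2,0)∈J2 [4;2;2]
L+ [5;2;2]
C(1,3)∈J2 [5;2;3]
PS(3,4)∈J2 [5;2;4]
PS(1,4)∈J2 [5;2;5]
mobility = 12 − 4 − 5 = 3

M = 3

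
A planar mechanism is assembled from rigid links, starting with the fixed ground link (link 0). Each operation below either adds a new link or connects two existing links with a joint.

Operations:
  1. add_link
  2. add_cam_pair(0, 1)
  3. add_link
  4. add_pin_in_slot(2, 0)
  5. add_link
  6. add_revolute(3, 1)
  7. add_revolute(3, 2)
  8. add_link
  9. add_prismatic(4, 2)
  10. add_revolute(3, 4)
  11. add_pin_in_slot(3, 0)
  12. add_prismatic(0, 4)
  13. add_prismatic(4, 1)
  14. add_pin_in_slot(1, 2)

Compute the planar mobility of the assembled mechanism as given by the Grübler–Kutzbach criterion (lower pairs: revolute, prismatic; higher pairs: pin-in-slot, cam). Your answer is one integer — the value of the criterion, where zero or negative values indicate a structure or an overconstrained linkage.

M = -4

ground; <1,0,0>
#1 <2,0,0>
C:0↔1 J2 <2,0,1>
#2 <3,0,1>
PS:2↔0 J2 <3,0,2>
#3 <4,0,2>
R:3↔1 J1 <4,1,2>
R:3↔2 J1 <4,2,2>
#4 <5,2,2>
P:4↔2 J1 <5,3,2>
R:3↔4 J1 <5,4,2>
PS:3↔0 J2 <5,4,3>
P:0↔4 J1 <5,5,3>
P:4↔1 J1 <5,6,3>
PS:1↔2 J2 <5,6,4>
3×4 − 2×6 − 1×4 = -4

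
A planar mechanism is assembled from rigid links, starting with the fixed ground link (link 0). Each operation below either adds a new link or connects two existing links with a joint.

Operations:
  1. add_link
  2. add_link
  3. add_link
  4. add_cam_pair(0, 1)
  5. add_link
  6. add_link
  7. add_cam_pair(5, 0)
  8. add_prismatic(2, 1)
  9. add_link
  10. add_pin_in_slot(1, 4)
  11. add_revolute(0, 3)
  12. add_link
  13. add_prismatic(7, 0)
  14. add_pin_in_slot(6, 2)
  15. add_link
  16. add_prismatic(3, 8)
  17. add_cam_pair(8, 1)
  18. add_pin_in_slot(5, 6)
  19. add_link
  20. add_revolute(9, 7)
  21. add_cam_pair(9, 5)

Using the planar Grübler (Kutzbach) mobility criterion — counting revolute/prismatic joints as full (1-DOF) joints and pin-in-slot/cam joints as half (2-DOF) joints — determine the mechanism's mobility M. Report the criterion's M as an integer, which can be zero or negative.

L=1 J1=0 J2=0
add link → L=2 J1=0 J2=0
add link → L=3 J1=0 J2=0
add link → L=4 J1=0 J2=0
C@0,1 dof=2 J2 → L=4 J1=0 J2=1
add link → L=5 J1=0 J2=1
add link → L=6 J1=0 J2=1
C@5,0 dof=2 J2 → L=6 J1=0 J2=2
P@2,1 dof=1 J1 → L=6 J1=1 J2=2
add link → L=7 J1=1 J2=2
PS@1,4 dof=2 J2 → L=7 J1=1 J2=3
R@0,3 dof=1 J1 → L=7 J1=2 J2=3
add link → L=8 J1=2 J2=3
P@7,0 dof=1 J1 → L=8 J1=3 J2=3
PS@6,2 dof=2 J2 → L=8 J1=3 J2=4
add link → L=9 J1=3 J2=4
P@3,8 dof=1 J1 → L=9 J1=4 J2=4
C@8,1 dof=2 J2 → L=9 J1=4 J2=5
PS@5,6 dof=2 J2 → L=9 J1=4 J2=6
add link → L=10 J1=4 J2=6
R@9,7 dof=1 J1 → L=10 J1=5 J2=6
C@9,5 dof=2 J2 → L=10 J1=5 J2=7
M=3(L−1)−2J1−J2=3·9−2·5−7=10

M = 10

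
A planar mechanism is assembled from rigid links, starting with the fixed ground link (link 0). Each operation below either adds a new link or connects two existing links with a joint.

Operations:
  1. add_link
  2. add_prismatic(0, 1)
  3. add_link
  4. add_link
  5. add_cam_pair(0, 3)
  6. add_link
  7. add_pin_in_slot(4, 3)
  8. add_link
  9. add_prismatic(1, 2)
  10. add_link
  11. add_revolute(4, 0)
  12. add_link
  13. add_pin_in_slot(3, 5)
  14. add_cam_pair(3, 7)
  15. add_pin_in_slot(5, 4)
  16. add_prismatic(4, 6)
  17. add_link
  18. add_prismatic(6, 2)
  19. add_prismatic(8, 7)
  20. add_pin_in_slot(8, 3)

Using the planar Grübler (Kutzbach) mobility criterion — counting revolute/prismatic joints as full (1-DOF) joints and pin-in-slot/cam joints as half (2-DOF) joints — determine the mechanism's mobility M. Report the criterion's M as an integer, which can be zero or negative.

L=1 J1=0 J2=0
add link → L=2 J1=0 J2=0
P@0,1 dof=1 J1 → L=2 J1=1 J2=0
add link → L=3 J1=1 J2=0
add link → L=4 J1=1 J2=0
C@0,3 dof=2 J2 → L=4 J1=1 J2=1
add link → L=5 J1=1 J2=1
PS@4,3 dof=2 J2 → L=5 J1=1 J2=2
add link → L=6 J1=1 J2=2
P@1,2 dof=1 J1 → L=6 J1=2 J2=2
add link → L=7 J1=2 J2=2
R@4,0 dof=1 J1 → L=7 J1=3 J2=2
add link → L=8 J1=3 J2=2
PS@3,5 dof=2 J2 → L=8 J1=3 J2=3
C@3,7 dof=2 J2 → L=8 J1=3 J2=4
PS@5,4 dof=2 J2 → L=8 J1=3 J2=5
P@4,6 dof=1 J1 → L=8 J1=4 J2=5
add link → L=9 J1=4 J2=5
P@6,2 dof=1 J1 → L=9 J1=5 J2=5
P@8,7 dof=1 J1 → L=9 J1=6 J2=5
PS@8,3 dof=2 J2 → L=9 J1=6 J2=6
M=3(L−1)−2J1−J2=3·8−2·6−6=6

M = 6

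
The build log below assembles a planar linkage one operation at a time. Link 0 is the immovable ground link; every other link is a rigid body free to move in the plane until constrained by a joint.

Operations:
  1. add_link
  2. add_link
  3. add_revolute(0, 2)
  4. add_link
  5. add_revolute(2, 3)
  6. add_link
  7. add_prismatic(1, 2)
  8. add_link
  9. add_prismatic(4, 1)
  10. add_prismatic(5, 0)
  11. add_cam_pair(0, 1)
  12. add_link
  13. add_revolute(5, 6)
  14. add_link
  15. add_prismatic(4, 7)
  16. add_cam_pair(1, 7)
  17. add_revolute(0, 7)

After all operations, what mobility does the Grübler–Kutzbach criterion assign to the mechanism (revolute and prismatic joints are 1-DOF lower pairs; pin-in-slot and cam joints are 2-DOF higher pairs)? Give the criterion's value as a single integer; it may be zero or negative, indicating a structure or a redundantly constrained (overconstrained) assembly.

[1;0;0] (link 0 is ground)
L+ [2;0;0]
L+ [3;0;0]
R(0,2)∈J1 [3;1;0]
L+ [4;1;0]
R(2,3)∈J1 [4;2;0]
L+ [5;2;0]
P(1,2)∈J1 [5;3;0]
L+ [6;3;0]
P(4,1)∈J1 [6;4;0]
P(5,0)∈J1 [6;5;0]
C(0,1)∈J2 [6;5;1]
L+ [7;5;1]
R(5,6)∈J1 [7;6;1]
L+ [8;6;1]
P(4,7)∈J1 [8;7;1]
C(1,7)∈J2 [8;7;2]
R(0,7)∈J1 [8;8;2]
mobility = 21 − 16 − 2 = 3

M = 3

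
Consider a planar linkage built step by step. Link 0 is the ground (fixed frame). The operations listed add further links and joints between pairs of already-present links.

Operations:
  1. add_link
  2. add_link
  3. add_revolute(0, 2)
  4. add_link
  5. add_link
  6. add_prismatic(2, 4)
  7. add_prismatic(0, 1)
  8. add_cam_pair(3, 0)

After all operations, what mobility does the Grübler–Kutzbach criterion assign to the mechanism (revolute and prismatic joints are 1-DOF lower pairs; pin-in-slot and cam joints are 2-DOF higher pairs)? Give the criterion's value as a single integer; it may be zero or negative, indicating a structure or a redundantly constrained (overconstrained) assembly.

M = 5

link 0 = ground. State L|J1|J2 = 1|0|0
+link1  2|0|0
+link2  3|0|0
R(0,2) f=1→J1  3|1|0
+link3  4|1|0
+link4  5|1|0
P(2,4) f=1→J1  5|2|0
P(0,1) f=1→J1  5|3|0
C(3,0) f=2→J2  5|3|1
M = 3(5−1)−2·3−1 = 12−6−1 = 5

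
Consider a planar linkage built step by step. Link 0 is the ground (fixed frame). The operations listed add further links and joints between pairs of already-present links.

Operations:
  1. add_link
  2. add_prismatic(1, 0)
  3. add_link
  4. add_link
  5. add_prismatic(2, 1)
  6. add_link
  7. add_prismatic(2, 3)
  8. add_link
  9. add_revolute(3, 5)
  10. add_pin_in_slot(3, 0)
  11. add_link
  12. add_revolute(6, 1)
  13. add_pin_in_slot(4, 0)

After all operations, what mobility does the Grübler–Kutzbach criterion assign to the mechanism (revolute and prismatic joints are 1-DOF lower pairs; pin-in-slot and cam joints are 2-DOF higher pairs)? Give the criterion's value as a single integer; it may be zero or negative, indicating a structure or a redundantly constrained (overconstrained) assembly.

L=1 J1=0 J2=0
add link → L=2 J1=0 J2=0
P@1,0 dof=1 J1 → L=2 J1=1 J2=0
add link → L=3 J1=1 J2=0
add link → L=4 J1=1 J2=0
P@2,1 dof=1 J1 → L=4 J1=2 J2=0
add link → L=5 J1=2 J2=0
P@2,3 dof=1 J1 → L=5 J1=3 J2=0
add link → L=6 J1=3 J2=0
R@3,5 dof=1 J1 → L=6 J1=4 J2=0
PS@3,0 dof=2 J2 → L=6 J1=4 J2=1
add link → L=7 J1=4 J2=1
R@6,1 dof=1 J1 → L=7 J1=5 J2=1
PS@4,0 dof=2 J2 → L=7 J1=5 J2=2
M=3(L−1)−2J1−J2=3·6−2·5−2=6

M = 6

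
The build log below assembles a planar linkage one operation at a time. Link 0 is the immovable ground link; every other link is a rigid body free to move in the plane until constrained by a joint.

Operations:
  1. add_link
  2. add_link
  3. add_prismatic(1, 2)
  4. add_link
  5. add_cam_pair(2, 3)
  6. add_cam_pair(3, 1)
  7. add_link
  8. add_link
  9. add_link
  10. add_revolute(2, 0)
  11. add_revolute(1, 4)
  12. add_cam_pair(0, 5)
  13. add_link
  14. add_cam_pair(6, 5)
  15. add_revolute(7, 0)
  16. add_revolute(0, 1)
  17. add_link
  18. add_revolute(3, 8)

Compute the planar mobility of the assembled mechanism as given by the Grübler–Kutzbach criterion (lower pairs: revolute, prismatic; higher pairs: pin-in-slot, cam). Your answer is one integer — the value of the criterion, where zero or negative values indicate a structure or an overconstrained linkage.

L=1 J1=0 J2=0
add link → L=2 J1=0 J2=0
add link → L=3 J1=0 J2=0
P@1,2 dof=1 J1 → L=3 J1=1 J2=0
add link → L=4 J1=1 J2=0
C@2,3 dof=2 J2 → L=4 J1=1 J2=1
C@3,1 dof=2 J2 → L=4 J1=1 J2=2
add link → L=5 J1=1 J2=2
add link → L=6 J1=1 J2=2
add link → L=7 J1=1 J2=2
R@2,0 dof=1 J1 → L=7 J1=2 J2=2
R@1,4 dof=1 J1 → L=7 J1=3 J2=2
C@0,5 dof=2 J2 → L=7 J1=3 J2=3
add link → L=8 J1=3 J2=3
C@6,5 dof=2 J2 → L=8 J1=3 J2=4
R@7,0 dof=1 J1 → L=8 J1=4 J2=4
R@0,1 dof=1 J1 → L=8 J1=5 J2=4
add link → L=9 J1=5 J2=4
R@3,8 dof=1 J1 → L=9 J1=6 J2=4
M=3(L−1)−2J1−J2=3·8−2·6−4=8

M = 8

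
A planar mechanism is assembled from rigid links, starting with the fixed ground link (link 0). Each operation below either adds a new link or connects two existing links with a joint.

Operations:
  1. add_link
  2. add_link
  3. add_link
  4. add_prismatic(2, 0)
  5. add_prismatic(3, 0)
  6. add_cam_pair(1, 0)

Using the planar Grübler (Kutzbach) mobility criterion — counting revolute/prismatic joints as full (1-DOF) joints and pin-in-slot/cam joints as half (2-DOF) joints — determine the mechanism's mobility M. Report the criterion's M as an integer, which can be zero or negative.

link 0 = ground. State L|J1|J2 = 1|0|0
+link1  2|0|0
+link2  3|0|0
+link3  4|0|0
P(2,0) f=1→J1  4|1|0
P(3,0) f=1→J1  4|2|0
C(1,0) f=2→J2  4|2|1
M = 3(4−1)−2·2−1 = 9−4−1 = 4

M = 4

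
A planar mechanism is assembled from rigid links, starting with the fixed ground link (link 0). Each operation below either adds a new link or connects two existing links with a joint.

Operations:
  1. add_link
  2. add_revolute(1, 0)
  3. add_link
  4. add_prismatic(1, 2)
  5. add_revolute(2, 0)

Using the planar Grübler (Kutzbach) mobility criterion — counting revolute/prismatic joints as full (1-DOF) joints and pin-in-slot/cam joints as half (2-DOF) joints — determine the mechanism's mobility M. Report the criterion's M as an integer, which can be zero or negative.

M = 0

L=1 J1=0 J2=0
add link → L=2 J1=0 J2=0
R@1,0 dof=1 J1 → L=2 J1=1 J2=0
add link → L=3 J1=1 J2=0
P@1,2 dof=1 J1 → L=3 J1=2 J2=0
R@2,0 dof=1 J1 → L=3 J1=3 J2=0
M=3(L−1)−2J1−J2=3·2−2·3−0=0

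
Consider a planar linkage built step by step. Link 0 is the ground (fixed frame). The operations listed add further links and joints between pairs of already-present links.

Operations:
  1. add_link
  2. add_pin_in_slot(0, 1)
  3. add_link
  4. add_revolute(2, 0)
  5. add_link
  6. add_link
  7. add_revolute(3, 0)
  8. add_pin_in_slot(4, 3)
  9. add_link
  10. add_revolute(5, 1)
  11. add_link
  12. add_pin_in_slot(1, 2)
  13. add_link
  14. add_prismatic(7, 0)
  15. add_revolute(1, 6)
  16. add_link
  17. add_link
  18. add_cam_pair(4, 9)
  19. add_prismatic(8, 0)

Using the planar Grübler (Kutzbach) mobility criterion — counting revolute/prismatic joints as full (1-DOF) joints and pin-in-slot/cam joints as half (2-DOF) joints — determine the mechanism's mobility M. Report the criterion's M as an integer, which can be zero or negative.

M = 11

(L,J1,J2)=(1,0,0); link0 fixed
link1: (2,0,0)
PS 0-1 [J2]: (2,0,1)
link2: (3,0,1)
R 2-0 [J1]: (3,1,1)
link3: (4,1,1)
link4: (5,1,1)
R 3-0 [J1]: (5,2,1)
PS 4-3 [J2]: (5,2,2)
link5: (6,2,2)
R 5-1 [J1]: (6,3,2)
link6: (7,3,2)
PS 1-2 [J2]: (7,3,3)
link7: (8,3,3)
P 7-0 [J1]: (8,4,3)
R 1-6 [J1]: (8,5,3)
link8: (9,5,3)
link9: (10,5,3)
C 4-9 [J2]: (10,5,4)
P 8-0 [J1]: (10,6,4)
Grübler: 3·9 − 2·6 − 4 = 11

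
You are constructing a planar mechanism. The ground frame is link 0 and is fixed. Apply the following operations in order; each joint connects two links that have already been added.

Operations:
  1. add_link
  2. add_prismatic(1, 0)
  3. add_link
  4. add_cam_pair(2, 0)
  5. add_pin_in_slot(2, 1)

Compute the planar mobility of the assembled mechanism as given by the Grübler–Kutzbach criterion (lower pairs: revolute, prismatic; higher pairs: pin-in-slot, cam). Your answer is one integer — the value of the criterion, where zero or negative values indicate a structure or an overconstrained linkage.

M = 2

[1;0;0] (link 0 is ground)
L+ [2;0;0]
P(1,0)∈J1 [2;1;0]
L+ [3;1;0]
C(2,0)∈J2 [3;1;1]
PS(2,1)∈J2 [3;1;2]
mobility = 6 − 2 − 2 = 2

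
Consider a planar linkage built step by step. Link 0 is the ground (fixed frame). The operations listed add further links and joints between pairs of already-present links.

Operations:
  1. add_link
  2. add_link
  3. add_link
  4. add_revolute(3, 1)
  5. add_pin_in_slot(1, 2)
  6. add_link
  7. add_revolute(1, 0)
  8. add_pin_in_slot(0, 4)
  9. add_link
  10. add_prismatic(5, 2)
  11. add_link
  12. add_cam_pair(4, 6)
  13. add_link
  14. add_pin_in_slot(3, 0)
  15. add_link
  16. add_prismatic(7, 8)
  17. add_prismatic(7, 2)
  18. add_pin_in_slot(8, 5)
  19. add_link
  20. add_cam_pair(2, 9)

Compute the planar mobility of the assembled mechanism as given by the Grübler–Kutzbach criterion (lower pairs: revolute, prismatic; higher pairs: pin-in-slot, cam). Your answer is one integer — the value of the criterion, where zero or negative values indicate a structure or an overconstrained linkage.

[1;0;0] (link 0 is ground)
L+ [2;0;0]
L+ [3;0;0]
L+ [4;0;0]
R(3,1)∈J1 [4;1;0]
PS(1,2)∈J2 [4;1;1]
L+ [5;1;1]
R(1,0)∈J1 [5;2;1]
PS(0,4)∈J2 [5;2;2]
L+ [6;2;2]
P(5,2)∈J1 [6;3;2]
L+ [7;3;2]
C(4,6)∈J2 [7;3;3]
L+ [8;3;3]
PS(3,0)∈J2 [8;3;4]
L+ [9;3;4]
P(7,8)∈J1 [9;4;4]
P(7,2)∈J1 [9;5;4]
PS(8,5)∈J2 [9;5;5]
L+ [10;5;5]
C(2,9)∈J2 [10;5;6]
mobility = 27 − 10 − 6 = 11

M = 11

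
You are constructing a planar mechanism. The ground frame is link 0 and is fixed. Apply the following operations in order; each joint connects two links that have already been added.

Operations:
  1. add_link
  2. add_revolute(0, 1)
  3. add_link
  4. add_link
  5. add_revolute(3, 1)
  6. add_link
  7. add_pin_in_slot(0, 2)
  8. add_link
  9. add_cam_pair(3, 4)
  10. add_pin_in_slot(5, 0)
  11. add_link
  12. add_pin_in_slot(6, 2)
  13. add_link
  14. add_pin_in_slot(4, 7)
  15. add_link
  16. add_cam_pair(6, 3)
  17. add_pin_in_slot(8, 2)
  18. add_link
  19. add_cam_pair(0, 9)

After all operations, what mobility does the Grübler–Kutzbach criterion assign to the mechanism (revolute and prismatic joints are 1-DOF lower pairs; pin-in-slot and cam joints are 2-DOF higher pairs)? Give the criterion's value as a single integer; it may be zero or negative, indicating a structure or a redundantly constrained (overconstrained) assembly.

link 0 = ground. State L|J1|J2 = 1|0|0
+link1  2|0|0
R(0,1) f=1→J1  2|1|0
+link2  3|1|0
+link3  4|1|0
R(3,1) f=1→J1  4|2|0
+link4  5|2|0
PS(0,2) f=2→J2  5|2|1
+link5  6|2|1
C(3,4) f=2→J2  6|2|2
PS(5,0) f=2→J2  6|2|3
+link6  7|2|3
PS(6,2) f=2→J2  7|2|4
+link7  8|2|4
PS(4,7) f=2→J2  8|2|5
+link8  9|2|5
C(6,3) f=2→J2  9|2|6
PS(8,2) f=2→J2  9|2|7
+link9  10|2|7
C(0,9) f=2→J2  10|2|8
M = 3(10−1)−2·2−8 = 27−4−8 = 15

M = 15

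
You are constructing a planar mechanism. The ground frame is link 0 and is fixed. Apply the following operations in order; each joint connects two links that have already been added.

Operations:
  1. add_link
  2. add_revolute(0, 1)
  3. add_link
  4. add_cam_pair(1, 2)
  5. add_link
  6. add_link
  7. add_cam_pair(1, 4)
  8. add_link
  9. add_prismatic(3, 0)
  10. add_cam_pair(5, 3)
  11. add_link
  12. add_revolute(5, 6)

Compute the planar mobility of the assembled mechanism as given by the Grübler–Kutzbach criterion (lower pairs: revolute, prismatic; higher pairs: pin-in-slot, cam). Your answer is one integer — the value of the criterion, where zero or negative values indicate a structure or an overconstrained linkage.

M = 9

link 0 = ground. State L|J1|J2 = 1|0|0
+link1  2|0|0
R(0,1) f=1→J1  2|1|0
+link2  3|1|0
C(1,2) f=2→J2  3|1|1
+link3  4|1|1
+link4  5|1|1
C(1,4) f=2→J2  5|1|2
+link5  6|1|2
P(3,0) f=1→J1  6|2|2
C(5,3) f=2→J2  6|2|3
+link6  7|2|3
R(5,6) f=1→J1  7|3|3
M = 3(7−1)−2·3−3 = 18−6−3 = 9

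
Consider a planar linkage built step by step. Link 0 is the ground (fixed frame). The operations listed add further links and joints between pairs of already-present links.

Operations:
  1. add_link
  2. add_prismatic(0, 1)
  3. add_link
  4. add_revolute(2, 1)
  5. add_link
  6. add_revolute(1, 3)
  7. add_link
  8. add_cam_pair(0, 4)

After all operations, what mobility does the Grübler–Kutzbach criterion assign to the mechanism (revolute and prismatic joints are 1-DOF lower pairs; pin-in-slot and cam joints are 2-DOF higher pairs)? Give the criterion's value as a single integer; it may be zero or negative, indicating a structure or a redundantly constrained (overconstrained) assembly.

M = 5

(L,J1,J2)=(1,0,0); link0 fixed
link1: (2,0,0)
P 0-1 [J1]: (2,1,0)
link2: (3,1,0)
R 2-1 [J1]: (3,2,0)
link3: (4,2,0)
R 1-3 [J1]: (4,3,0)
link4: (5,3,0)
C 0-4 [J2]: (5,3,1)
Grübler: 3·4 − 2·3 − 1 = 5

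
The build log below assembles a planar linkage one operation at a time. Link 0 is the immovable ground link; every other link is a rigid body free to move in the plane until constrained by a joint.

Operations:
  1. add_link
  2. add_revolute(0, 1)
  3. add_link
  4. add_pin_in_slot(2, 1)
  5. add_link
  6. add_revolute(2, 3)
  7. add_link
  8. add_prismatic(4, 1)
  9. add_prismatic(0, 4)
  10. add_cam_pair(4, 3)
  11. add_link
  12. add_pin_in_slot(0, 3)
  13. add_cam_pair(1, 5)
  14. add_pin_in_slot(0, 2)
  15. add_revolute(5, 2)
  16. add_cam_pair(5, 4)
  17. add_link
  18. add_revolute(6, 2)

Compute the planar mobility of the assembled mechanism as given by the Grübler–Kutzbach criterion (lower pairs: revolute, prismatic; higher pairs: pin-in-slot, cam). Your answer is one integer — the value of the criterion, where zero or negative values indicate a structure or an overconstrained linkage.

[1;0;0] (link 0 is ground)
L+ [2;0;0]
R(0,1)∈J1 [2;1;0]
L+ [3;1;0]
PS(2,1)∈J2 [3;1;1]
L+ [4;1;1]
R(2,3)∈J1 [4;2;1]
L+ [5;2;1]
P(4,1)∈J1 [5;3;1]
P(0,4)∈J1 [5;4;1]
C(4,3)∈J2 [5;4;2]
L+ [6;4;2]
PS(0,3)∈J2 [6;4;3]
C(1,5)∈J2 [6;4;4]
PS(0,2)∈J2 [6;4;5]
R(5,2)∈J1 [6;5;5]
C(5,4)∈J2 [6;5;6]
L+ [7;5;6]
R(6,2)∈J1 [7;6;6]
mobility = 18 − 12 − 6 = 0

M = 0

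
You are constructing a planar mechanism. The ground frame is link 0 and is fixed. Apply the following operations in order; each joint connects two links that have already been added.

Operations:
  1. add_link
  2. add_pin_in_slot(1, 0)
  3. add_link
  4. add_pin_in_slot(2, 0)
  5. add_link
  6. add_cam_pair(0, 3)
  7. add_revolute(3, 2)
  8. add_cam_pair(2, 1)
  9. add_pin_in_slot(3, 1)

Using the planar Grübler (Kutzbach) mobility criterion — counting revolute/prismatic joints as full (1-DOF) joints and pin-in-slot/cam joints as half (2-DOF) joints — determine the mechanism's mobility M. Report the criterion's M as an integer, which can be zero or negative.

M = 2

link 0 = ground. State L|J1|J2 = 1|0|0
+link1  2|0|0
PS(1,0) f=2→J2  2|0|1
+link2  3|0|1
PS(2,0) f=2→J2  3|0|2
+link3  4|0|2
C(0,3) f=2→J2  4|0|3
R(3,2) f=1→J1  4|1|3
C(2,1) f=2→J2  4|1|4
PS(3,1) f=2→J2  4|1|5
M = 3(4−1)−2·1−5 = 9−2−5 = 2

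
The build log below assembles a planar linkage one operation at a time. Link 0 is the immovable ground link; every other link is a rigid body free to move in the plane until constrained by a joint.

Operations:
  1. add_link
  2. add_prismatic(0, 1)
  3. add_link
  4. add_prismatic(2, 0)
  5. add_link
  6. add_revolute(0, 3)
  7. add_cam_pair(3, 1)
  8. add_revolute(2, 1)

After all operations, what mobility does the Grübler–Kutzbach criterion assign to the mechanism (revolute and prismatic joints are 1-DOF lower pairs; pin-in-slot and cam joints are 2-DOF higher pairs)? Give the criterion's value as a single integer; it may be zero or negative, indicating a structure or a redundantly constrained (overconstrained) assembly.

M = 0

ground; <1,0,0>
#1 <2,0,0>
P:0↔1 J1 <2,1,0>
#2 <3,1,0>
P:2↔0 J1 <3,2,0>
#3 <4,2,0>
R:0↔3 J1 <4,3,0>
C:3↔1 J2 <4,3,1>
R:2↔1 J1 <4,4,1>
3×3 − 2×4 − 1×1 = 0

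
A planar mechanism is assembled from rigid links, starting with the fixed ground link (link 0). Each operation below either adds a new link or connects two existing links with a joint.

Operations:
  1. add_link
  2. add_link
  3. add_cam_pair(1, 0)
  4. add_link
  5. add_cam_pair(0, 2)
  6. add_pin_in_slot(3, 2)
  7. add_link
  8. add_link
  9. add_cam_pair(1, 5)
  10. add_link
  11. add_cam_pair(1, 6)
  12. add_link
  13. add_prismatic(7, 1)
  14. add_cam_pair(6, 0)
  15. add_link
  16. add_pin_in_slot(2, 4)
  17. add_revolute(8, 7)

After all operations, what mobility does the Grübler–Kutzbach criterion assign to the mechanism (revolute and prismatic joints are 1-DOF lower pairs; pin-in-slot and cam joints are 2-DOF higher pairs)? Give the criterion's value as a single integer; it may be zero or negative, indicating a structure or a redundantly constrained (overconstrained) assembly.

M = 13

link 0 = ground. State L|J1|J2 = 1|0|0
+link1  2|0|0
+link2  3|0|0
C(1,0) f=2→J2  3|0|1
+link3  4|0|1
C(0,2) f=2→J2  4|0|2
PS(3,2) f=2→J2  4|0|3
+link4  5|0|3
+link5  6|0|3
C(1,5) f=2→J2  6|0|4
+link6  7|0|4
C(1,6) f=2→J2  7|0|5
+link7  8|0|5
P(7,1) f=1→J1  8|1|5
C(6,0) f=2→J2  8|1|6
+link8  9|1|6
PS(2,4) f=2→J2  9|1|7
R(8,7) f=1→J1  9|2|7
M = 3(9−1)−2·2−7 = 24−4−7 = 13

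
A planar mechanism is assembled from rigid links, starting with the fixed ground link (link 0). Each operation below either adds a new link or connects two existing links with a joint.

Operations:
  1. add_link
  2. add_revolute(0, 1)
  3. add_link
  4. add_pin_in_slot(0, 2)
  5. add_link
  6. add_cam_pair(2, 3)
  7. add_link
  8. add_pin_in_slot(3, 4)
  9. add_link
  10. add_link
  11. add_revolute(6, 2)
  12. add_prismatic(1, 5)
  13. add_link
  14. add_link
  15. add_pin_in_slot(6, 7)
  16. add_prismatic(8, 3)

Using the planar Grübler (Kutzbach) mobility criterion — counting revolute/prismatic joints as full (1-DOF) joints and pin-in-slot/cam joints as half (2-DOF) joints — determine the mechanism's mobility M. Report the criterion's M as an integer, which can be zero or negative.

L=1 J1=0 J2=0
add link → L=2 J1=0 J2=0
R@0,1 dof=1 J1 → L=2 J1=1 J2=0
add link → L=3 J1=1 J2=0
PS@0,2 dof=2 J2 → L=3 J1=1 J2=1
add link → L=4 J1=1 J2=1
C@2,3 dof=2 J2 → L=4 J1=1 J2=2
add link → L=5 J1=1 J2=2
PS@3,4 dof=2 J2 → L=5 J1=1 J2=3
add link → L=6 J1=1 J2=3
add link → L=7 J1=1 J2=3
R@6,2 dof=1 J1 → L=7 J1=2 J2=3
P@1,5 dof=1 J1 → L=7 J1=3 J2=3
add link → L=8 J1=3 J2=3
add link → L=9 J1=3 J2=3
PS@6,7 dof=2 J2 → L=9 J1=3 J2=4
P@8,3 dof=1 J1 → L=9 J1=4 J2=4
M=3(L−1)−2J1−J2=3·8−2·4−4=12

M = 12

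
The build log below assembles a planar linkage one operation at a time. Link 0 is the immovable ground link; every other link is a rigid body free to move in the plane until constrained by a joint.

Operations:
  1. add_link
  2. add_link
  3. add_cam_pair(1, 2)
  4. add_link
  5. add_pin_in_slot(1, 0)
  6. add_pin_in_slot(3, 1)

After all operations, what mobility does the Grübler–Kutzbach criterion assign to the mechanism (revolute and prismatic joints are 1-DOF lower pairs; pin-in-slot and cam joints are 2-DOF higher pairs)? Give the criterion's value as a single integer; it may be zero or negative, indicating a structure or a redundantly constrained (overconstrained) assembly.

M = 6

(L,J1,J2)=(1,0,0); link0 fixed
link1: (2,0,0)
link2: (3,0,0)
C 1-2 [J2]: (3,0,1)
link3: (4,0,1)
PS 1-0 [J2]: (4,0,2)
PS 3-1 [J2]: (4,0,3)
Grübler: 3·3 − 2·0 − 3 = 6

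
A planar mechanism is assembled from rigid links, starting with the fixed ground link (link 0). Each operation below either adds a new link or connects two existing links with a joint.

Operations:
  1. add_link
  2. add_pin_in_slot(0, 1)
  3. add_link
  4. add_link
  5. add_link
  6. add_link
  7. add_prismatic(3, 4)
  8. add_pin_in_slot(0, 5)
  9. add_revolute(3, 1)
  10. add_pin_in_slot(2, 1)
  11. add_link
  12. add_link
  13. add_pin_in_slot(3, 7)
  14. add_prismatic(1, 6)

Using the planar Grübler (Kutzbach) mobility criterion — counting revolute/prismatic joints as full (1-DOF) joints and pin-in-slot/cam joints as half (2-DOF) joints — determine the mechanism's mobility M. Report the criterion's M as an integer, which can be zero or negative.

L=1 J1=0 J2=0
add link → L=2 J1=0 J2=0
PS@0,1 dof=2 J2 → L=2 J1=0 J2=1
add link → L=3 J1=0 J2=1
add link → L=4 J1=0 J2=1
add link → L=5 J1=0 J2=1
add link → L=6 J1=0 J2=1
P@3,4 dof=1 J1 → L=6 J1=1 J2=1
PS@0,5 dof=2 J2 → L=6 J1=1 J2=2
R@3,1 dof=1 J1 → L=6 J1=2 J2=2
PS@2,1 dof=2 J2 → L=6 J1=2 J2=3
add link → L=7 J1=2 J2=3
add link → L=8 J1=2 J2=3
PS@3,7 dof=2 J2 → L=8 J1=2 J2=4
P@1,6 dof=1 J1 → L=8 J1=3 J2=4
M=3(L−1)−2J1−J2=3·7−2·3−4=11

M = 11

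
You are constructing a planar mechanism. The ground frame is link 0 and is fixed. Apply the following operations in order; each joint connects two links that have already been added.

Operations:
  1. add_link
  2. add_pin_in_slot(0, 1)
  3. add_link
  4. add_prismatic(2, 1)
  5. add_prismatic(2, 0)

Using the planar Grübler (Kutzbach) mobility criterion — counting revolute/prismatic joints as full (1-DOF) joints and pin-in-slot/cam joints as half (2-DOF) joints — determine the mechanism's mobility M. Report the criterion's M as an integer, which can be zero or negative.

M = 1

ground; <1,0,0>
#1 <2,0,0>
PS:0↔1 J2 <2,0,1>
#2 <3,0,1>
P:2↔1 J1 <3,1,1>
P:2↔0 J1 <3,2,1>
3×2 − 2×2 − 1×1 = 1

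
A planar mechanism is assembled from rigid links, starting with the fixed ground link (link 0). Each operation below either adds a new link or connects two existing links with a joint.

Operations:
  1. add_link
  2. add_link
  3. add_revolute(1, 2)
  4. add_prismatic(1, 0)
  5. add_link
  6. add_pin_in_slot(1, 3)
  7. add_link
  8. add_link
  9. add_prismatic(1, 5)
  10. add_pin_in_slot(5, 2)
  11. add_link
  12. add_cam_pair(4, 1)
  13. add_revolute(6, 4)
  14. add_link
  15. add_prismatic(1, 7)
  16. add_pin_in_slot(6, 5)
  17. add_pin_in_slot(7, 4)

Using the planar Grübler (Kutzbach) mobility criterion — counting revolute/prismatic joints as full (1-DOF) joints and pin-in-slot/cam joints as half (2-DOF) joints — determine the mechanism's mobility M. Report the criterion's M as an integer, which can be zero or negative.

ground; <1,0,0>
#1 <2,0,0>
#2 <3,0,0>
R:1↔2 J1 <3,1,0>
P:1↔0 J1 <3,2,0>
#3 <4,2,0>
PS:1↔3 J2 <4,2,1>
#4 <5,2,1>
#5 <6,2,1>
P:1↔5 J1 <6,3,1>
PS:5↔2 J2 <6,3,2>
#6 <7,3,2>
C:4↔1 J2 <7,3,3>
R:6↔4 J1 <7,4,3>
#7 <8,4,3>
P:1↔7 J1 <8,5,3>
PS:6↔5 J2 <8,5,4>
PS:7↔4 J2 <8,5,5>
3×7 − 2×5 − 1×5 = 6

M = 6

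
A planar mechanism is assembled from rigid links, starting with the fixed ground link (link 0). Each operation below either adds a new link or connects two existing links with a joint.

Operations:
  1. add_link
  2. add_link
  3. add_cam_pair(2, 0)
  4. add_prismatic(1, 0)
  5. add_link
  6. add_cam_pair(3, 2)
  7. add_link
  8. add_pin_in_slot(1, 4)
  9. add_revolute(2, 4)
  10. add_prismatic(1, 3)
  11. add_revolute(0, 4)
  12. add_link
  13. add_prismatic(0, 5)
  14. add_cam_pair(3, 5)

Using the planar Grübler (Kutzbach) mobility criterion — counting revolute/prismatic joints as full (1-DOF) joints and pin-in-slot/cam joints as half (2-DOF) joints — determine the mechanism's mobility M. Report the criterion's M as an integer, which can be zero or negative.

[1;0;0] (link 0 is ground)
L+ [2;0;0]
L+ [3;0;0]
C(2,0)∈J2 [3;0;1]
P(1,0)∈J1 [3;1;1]
L+ [4;1;1]
C(3,2)∈J2 [4;1;2]
L+ [5;1;2]
PS(1,4)∈J2 [5;1;3]
R(2,4)∈J1 [5;2;3]
P(1,3)∈J1 [5;3;3]
R(0,4)∈J1 [5;4;3]
L+ [6;4;3]
P(0,5)∈J1 [6;5;3]
C(3,5)∈J2 [6;5;4]
mobility = 15 − 10 − 4 = 1

M = 1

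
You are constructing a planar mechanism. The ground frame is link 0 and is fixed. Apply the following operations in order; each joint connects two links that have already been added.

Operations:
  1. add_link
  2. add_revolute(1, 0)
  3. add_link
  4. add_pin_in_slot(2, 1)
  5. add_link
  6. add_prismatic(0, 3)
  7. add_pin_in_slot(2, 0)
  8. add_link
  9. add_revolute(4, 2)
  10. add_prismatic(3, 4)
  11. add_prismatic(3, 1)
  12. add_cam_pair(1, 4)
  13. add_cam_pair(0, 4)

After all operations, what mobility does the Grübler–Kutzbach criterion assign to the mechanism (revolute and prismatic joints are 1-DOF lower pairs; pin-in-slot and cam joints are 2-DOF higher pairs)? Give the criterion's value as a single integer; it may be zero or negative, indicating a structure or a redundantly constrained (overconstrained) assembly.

ground; <1,0,0>
#1 <2,0,0>
R:1↔0 J1 <2,1,0>
#2 <3,1,0>
PS:2↔1 J2 <3,1,1>
#3 <4,1,1>
P:0↔3 J1 <4,2,1>
PS:2↔0 J2 <4,2,2>
#4 <5,2,2>
R:4↔2 J1 <5,3,2>
P:3↔4 J1 <5,4,2>
P:3↔1 J1 <5,5,2>
C:1↔4 J2 <5,5,3>
C:0↔4 J2 <5,5,4>
3×4 − 2×5 − 1×4 = -2

M = -2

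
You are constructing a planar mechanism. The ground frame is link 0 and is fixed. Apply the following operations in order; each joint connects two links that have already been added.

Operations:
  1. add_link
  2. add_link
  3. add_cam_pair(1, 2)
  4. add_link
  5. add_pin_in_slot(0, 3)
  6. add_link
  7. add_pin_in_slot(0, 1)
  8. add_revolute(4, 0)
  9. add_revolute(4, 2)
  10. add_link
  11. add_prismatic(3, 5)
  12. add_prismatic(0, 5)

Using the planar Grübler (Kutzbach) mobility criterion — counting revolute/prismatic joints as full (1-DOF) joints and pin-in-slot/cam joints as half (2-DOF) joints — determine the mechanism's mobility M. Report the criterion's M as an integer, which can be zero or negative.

M = 4

link 0 = ground. State L|J1|J2 = 1|0|0
+link1  2|0|0
+link2  3|0|0
C(1,2) f=2→J2  3|0|1
+link3  4|0|1
PS(0,3) f=2→J2  4|0|2
+link4  5|0|2
PS(0,1) f=2→J2  5|0|3
R(4,0) f=1→J1  5|1|3
R(4,2) f=1→J1  5|2|3
+link5  6|2|3
P(3,5) f=1→J1  6|3|3
P(0,5) f=1→J1  6|4|3
M = 3(6−1)−2·4−3 = 15−8−3 = 4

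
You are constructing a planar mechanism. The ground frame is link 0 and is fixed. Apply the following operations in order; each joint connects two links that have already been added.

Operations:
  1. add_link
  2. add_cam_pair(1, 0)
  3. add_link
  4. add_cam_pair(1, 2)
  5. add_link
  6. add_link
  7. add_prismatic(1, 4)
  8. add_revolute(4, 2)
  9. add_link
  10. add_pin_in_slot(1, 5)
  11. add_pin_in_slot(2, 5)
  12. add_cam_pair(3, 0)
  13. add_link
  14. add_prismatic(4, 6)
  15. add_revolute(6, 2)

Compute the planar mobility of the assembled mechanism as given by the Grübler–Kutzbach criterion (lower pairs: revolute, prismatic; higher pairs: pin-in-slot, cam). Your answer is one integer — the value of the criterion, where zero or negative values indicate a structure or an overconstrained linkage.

M = 5

ground; <1,0,0>
#1 <2,0,0>
C:1↔0 J2 <2,0,1>
#2 <3,0,1>
C:1↔2 J2 <3,0,2>
#3 <4,0,2>
#4 <5,0,2>
P:1↔4 J1 <5,1,2>
R:4↔2 J1 <5,2,2>
#5 <6,2,2>
PS:1↔5 J2 <6,2,3>
PS:2↔5 J2 <6,2,4>
C:3↔0 J2 <6,2,5>
#6 <7,2,5>
P:4↔6 J1 <7,3,5>
R:6↔2 J1 <7,4,5>
3×6 − 2×4 − 1×5 = 5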